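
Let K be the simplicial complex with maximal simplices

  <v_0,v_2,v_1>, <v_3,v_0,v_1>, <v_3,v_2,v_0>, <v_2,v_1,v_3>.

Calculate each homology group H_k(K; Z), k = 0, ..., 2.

H_0 ≅ Z,  H_1 = 0,  H_2 ≅ Z.

Take the total order v_0 < v_1 < v_2 < v_3 on the vertex set. Then K (dimension 2) consists of the simplices:

  0-simplices (4): [v_0], [v_1], [v_2], [v_3]
  1-simplices (6): [v_0,v_1], [v_0,v_2], [v_0,v_3], [v_1,v_2], [v_1,v_3], [v_2,v_3]
  2-simplices (4): [v_0,v_1,v_2], [v_0,v_1,v_3], [v_0,v_2,v_3], [v_1,v_2,v_3]

so the chain groups are C_0 ≅ Z^4, C_1 ≅ Z^6, C_2 ≅ Z^4.

∂_1: C_1 → C_0 sends each edge [p,q] (with p < q) to q − p.
This gives a 4×6 integer matrix of rank 3; reducing to Smith normal form yields diagonal entries (1,1,1).

The boundary map ∂_2: C_2 → C_1 sends each 2-simplex [p,q,r] to [q,r] − [p,r] + [p,q]. For instance
  ∂[v_0,v_1,v_3] = [v_1,v_3] − [v_0,v_3] + [v_0,v_1],
  ∂[v_0,v_1,v_2] = [v_1,v_2] − [v_0,v_2] + [v_0,v_1].
The 6×4 boundary matrix has rank 3 and Smith normal form diag(1,1,1).

From H_k ≅ ker(∂_k) / im(∂_{k+1}) we obtain:

  H_0: rank C_0 − rank ∂_1 = 4 − 3 = 1, and the invariant factors of ∂_1 are all 1, so H_0 = Z.
  H_1: rank ker ∂_1 − rank ∂_2 = (6 − 3) − 3 = 0, and the invariant factors of ∂_2 are all 1, so H_1 = 0.
  H_2: rank ker ∂_2 − rank ∂_3 = (4 − 3) − 0 = 1, and there is no ∂_3, so H_2 = Z.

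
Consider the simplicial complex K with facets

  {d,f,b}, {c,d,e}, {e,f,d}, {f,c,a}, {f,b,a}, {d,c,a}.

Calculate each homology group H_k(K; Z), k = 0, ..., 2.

K has 6 vertices, 12 edges, 6 triangles.
rank ∂_0 = 0, rank ∂_1 = 5 ⇒ b_0 = 6 − 0 − 5 = 1; all invariant factors of ∂_1 are 1 so no torsion. So H_0 ≅ Z.
rank ∂_1 = 5, rank ∂_2 = 6 ⇒ b_1 = 12 − 5 − 6 = 1; all invariant factors of ∂_2 are 1 so no torsion. So H_1 ≅ Z.
rank ∂_2 = 6, rank ∂_3 = 0 ⇒ b_2 = 6 − 6 − 0 = 0. So H_2 ≅ 0.

H_0 = Z,  H_1 = Z,  H_2 = 0.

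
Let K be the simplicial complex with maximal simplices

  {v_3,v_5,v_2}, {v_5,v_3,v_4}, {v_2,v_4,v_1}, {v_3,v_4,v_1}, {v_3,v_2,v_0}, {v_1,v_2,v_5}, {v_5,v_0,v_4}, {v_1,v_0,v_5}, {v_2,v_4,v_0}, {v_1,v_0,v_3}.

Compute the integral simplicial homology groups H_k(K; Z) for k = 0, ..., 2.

H_0 ≅ Z,  H_1 ≅ Z/2,  H_2 = 0.

Take the total order v_0 < v_1 < v_2 < v_3 < v_4 < v_5 on the vertex set. Then K (dimension 2) consists of the simplices:

  0-simplices (6): [v_0], [v_1], [v_2], [v_3], [v_4], [v_5]
  1-simplices (15): (15 of them)
  2-simplices (10): [v_0,v_1,v_3], [v_0,v_1,v_5], [v_0,v_2,v_3], [v_0,v_2,v_4], [v_0,v_4,v_5], [v_1,v_2,v_4], [v_1,v_2,v_5], [v_1,v_3,v_4], [v_2,v_3,v_5], [v_3,v_4,v_5]

so the chain groups are C_0 ≅ Z^6, C_1 ≅ Z^15, C_2 ≅ Z^10.

Boundary ∂_1: C_1 → C_0 maps an edge to its endpoints' difference, ∂[p,q] = q − p.
This gives a 6×15 integer matrix of rank 5; reducing to Smith normal form yields diagonal entries (1,1,1,1,1).

The boundary map ∂_2: C_2 → C_1 sends each 2-simplex [p,q,r] to [q,r] − [p,r] + [p,q]. For instance
  ∂[v_0,v_1,v_3] = [v_1,v_3] − [v_0,v_3] + [v_0,v_1],
  ∂[v_1,v_2,v_4] = [v_2,v_4] − [v_1,v_4] + [v_1,v_2].
As a 15×10 matrix over Z this has rank 10, with invariant factors (1,1,1,1,1,1,1,1,1,2).

Computing H_k = (kernel of ∂_k) / (image of ∂_{k+1}):

  H_0: rank C_0 − rank ∂_1 = 6 − 5 = 1, and the invariant factors of ∂_1 are all 1, so H_0 ≅ Z.
  H_1: rank ker ∂_1 − rank ∂_2 = (15 − 5) − 10 = 0, and ∂_2 has invariant factor 2 > 1, so H_1 ≅ Z/2.
  H_2: rank ker ∂_2 − rank ∂_3 = (10 − 10) − 0 = 0, and there is no ∂_3, so H_2 ≅ 0.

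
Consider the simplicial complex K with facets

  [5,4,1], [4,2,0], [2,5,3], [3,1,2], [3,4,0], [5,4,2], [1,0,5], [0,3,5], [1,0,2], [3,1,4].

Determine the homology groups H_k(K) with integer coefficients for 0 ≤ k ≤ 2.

H_0 = Z,  H_1 = Z/2,  H_2 = 0.

Fix the vertex order 0 < 1 < 2 < 3 < 4 < 5 and write every simplex with vertices in increasing order. Then dim K = 2 and the simplices of K are:

  0-simplices (6): [0], [1], [2], [3], [4], [5]
  1-simplices (15): [0,1], [0,2], [0,3], [0,4], [0,5], [1,2], [1,3], [1,4], [1,5], [2,3], [2,4], [2,5], [3,4], [3,5], [4,5]
  2-simplices (10): [0,1,2], [0,1,5], [0,2,4], [0,3,4], [0,3,5], [1,2,3], [1,3,4], [1,4,5], [2,3,5], [2,4,5]

Hence C_0 ≅ Z^6, C_1 ≅ Z^15, C_2 ≅ Z^10.

∂_1: C_1 → C_0 is given by ∂[p,q] = [q] − [p].
This gives a 6×15 integer matrix of rank 5; reducing to Smith normal form yields diagonal entries (1,1,1,1,1).

∂_2: C_2 → C_1 sends each 2-simplex [p,q,r] to [q,r] − [p,r] + [p,q]. For instance
  ∂[0,1,2] = [1,2] − [0,2] + [0,1],
  ∂[2,3,5] = [3,5] − [2,5] + [2,3].
This gives a 15×10 integer matrix of rank 10; reducing to Smith normal form yields diagonal entries (1,1,1,1,1,1,1,1,1,2).

Reading off H_k = ker ∂_k / im ∂_{k+1}:

  H_0: rank C_0 − rank ∂_1 = 6 − 5 = 1, and the invariant factors of ∂_1 are all 1, so H_0 ≅ Z.
  H_1: rank ker ∂_1 − rank ∂_2 = (15 − 5) − 10 = 0, and ∂_2 has invariant factor 2 > 1, so H_1 ≅ Z/2.
  H_2: rank ker ∂_2 − rank ∂_3 = (10 − 10) − 0 = 0, and there is no ∂_3, so H_2 ≅ 0.

(K is a triangulation of the real projective plane RP^2.)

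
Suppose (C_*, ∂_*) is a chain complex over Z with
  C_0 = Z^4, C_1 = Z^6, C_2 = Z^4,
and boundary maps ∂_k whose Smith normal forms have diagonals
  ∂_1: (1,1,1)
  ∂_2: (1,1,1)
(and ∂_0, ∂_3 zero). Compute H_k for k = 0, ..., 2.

H_0: b_0 = 4 − 0 − 3 = 1; torsion from ∂_1 factors > 1: none. So H_0 ≅ Z.
H_1: b_1 = 6 − 3 − 3 = 0; torsion from ∂_2 factors > 1: none. So H_1 ≅ 0.
H_2: b_2 = 4 − 3 − 0 = 1; torsion from ∂_3 factors > 1: none. So H_2 ≅ Z.

H_0 ≅ Z,  H_1 = 0,  H_2 ≅ Z.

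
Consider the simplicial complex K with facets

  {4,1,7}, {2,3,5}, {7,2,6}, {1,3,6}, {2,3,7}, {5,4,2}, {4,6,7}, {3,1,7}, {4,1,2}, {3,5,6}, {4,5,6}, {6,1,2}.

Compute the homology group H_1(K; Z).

Fix the vertex order 1 < 2 < 3 < 4 < 5 < 6 < 7 and write every simplex with vertices in increasing order. Then dim K = 2 and the simplices of K are:

  0-simplices (7): [1], [2], [3], [4], [5], [6], [7]
  1-simplices (18): [1,2], [1,3], [1,4], [1,6], [1,7], [2,3], [2,4], [2,5], [2,6], [2,7], [3,5], [3,6], [3,7], [4,5], [4,6], [4,7], [5,6], [6,7]
  2-simplices (12): [1,2,4], [1,2,6], [1,3,6], [1,3,7], [1,4,7], [2,3,5], [2,3,7], [2,4,5], [2,6,7], [3,5,6], [4,5,6], [4,6,7]

giving chain groups C_0 ≅ Z^7, C_1 ≅ Z^18, C_2 ≅ Z^12.

The boundary map ∂_1: C_1 → C_0 maps an edge to its endpoints' difference, ∂[p,q] = q − p. For instance
  ∂[2,7] = [7] − [2].
The resulting 7×18 matrix has rank 6, and its Smith normal form has invariant factors (1,1,1,1,1,1).

∂_2: C_2 → C_1 acts by ∂[p,q,r] = [q,r] − [p,r] + [p,q]. For instance
  ∂[3,5,6] = [5,6] − [3,6] + [3,5],
  ∂[2,4,5] = [4,5] − [2,5] + [2,4].
This gives a 18×12 integer matrix of rank 12; reducing to Smith normal form yields diagonal entries (1,1,1,1,1,1,1,1,1,1,1,2).

Reading off H_k = ker ∂_k / im ∂_{k+1}:

  H_1: rank ker ∂_1 − rank ∂_2 = (18 − 6) − 12 = 0, and ∂_2 has invariant factor 2 > 1, so H_1 = Z/2Z.

H_1 ≅ Z/2Z.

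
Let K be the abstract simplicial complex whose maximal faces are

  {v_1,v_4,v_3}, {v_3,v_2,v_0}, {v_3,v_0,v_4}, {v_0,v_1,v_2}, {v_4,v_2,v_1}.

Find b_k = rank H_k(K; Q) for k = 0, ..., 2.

Take the total order v_0 < v_1 < v_2 < v_3 < v_4 on the vertex set. Then K (dimension 2) consists of the simplices:

  0-simplices (5): [v_0], [v_1], [v_2], [v_3], [v_4]
  1-simplices (10): [v_0,v_1], [v_0,v_2], [v_0,v_3], [v_0,v_4], [v_1,v_2], [v_1,v_3], [v_1,v_4], [v_2,v_3], [v_2,v_4], [v_3,v_4]
  2-simplices (5): [v_0,v_1,v_2], [v_0,v_2,v_3], [v_0,v_3,v_4], [v_1,v_2,v_4], [v_1,v_3,v_4]

giving chain groups C_0 ≅ Z^5, C_1 ≅ Z^10, C_2 ≅ Z^5.

Boundary ∂_1: C_1 → C_0 is given by ∂[p,q] = [q] − [p].
The 5×10 boundary matrix has rank 4 and Smith normal form diag(1,1,1,1).

∂_2: C_2 → C_1 acts by ∂[p,q,r] = [q,r] − [p,r] + [p,q]. For instance
  ∂[v_0,v_2,v_3] = [v_2,v_3] − [v_0,v_3] + [v_0,v_2],
  ∂[v_0,v_3,v_4] = [v_3,v_4] − [v_0,v_4] + [v_0,v_3].
As a 10×5 matrix over Z this has rank 5, with invariant factors (1,1,1,1,1).

Reading off H_k = ker ∂_k / im ∂_{k+1}:

  H_0: rank C_0 − rank ∂_1 = 5 − 4 = 1, and the invariant factors of ∂_1 are all 1, so H_0 ≅ Z.
  H_1: rank ker ∂_1 − rank ∂_2 = (10 − 4) − 5 = 1, and the invariant factors of ∂_2 are all 1, so H_1 ≅ Z.
  H_2: rank ker ∂_2 − rank ∂_3 = (5 − 5) − 0 = 0, and there is no ∂_3, so H_2 ≅ 0.

(K is a triangulation of the Möbius band.)

Hence the Betti numbers are b_0 = 1, b_1 = 1, b_2 = 0.

b_0 = 1, b_1 = 1, b_2 = 0.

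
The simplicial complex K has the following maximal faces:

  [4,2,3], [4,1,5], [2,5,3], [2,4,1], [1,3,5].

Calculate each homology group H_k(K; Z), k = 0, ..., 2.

H_0 ≅ Z,  H_1 ≅ Z,  H_2 = 0.

We work with the vertex ordering 1 < 2 < 3 < 4 < 5. The simplices of K, each written with vertices in increasing order, are:

  0-simplices (5): [1], [2], [3], [4], [5]
  1-simplices (10): [1,2], [1,3], [1,4], [1,5], [2,3], [2,4], [2,5], [3,4], [3,5], [4,5]
  2-simplices (5): [1,2,4], [1,3,5], [1,4,5], [2,3,4], [2,3,5]

Hence C_0 ≅ Z^5, C_1 ≅ Z^10, C_2 ≅ Z^5.

∂_1: C_1 → C_0 is given by ∂[p,q] = [q] − [p].
The resulting 5×10 matrix has rank 4, and its Smith normal form has invariant factors (1,1,1,1).

∂_2: C_2 → C_1 maps a triangle to the signed sum of its edges. For instance
  ∂[1,3,5] = [3,5] − [1,5] + [1,3],
  ∂[1,2,4] = [2,4] − [1,4] + [1,2].
This gives a 10×5 integer matrix of rank 5; reducing to Smith normal form yields diagonal entries (1,1,1,1,1).

From H_k ≅ ker(∂_k) / im(∂_{k+1}) we obtain:

  H_0: rank C_0 − rank ∂_1 = 5 − 4 = 1, and the invariant factors of ∂_1 are all 1, so H_0 ≅ Z.
  H_1: rank ker ∂_1 − rank ∂_2 = (10 − 4) − 5 = 1, and the invariant factors of ∂_2 are all 1, so H_1 ≅ Z.
  H_2: rank ker ∂_2 − rank ∂_3 = (5 − 5) − 0 = 0, and there is no ∂_3, so H_2 ≅ 0.

(K is a triangulation of the Möbius band.)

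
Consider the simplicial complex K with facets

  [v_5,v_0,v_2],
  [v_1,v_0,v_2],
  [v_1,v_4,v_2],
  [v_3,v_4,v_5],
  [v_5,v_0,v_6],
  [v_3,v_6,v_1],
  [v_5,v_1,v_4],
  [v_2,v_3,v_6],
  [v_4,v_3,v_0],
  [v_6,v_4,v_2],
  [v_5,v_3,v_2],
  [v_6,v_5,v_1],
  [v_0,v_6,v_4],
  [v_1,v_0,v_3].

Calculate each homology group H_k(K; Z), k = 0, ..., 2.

We work with the vertex ordering v_0 < v_1 < v_2 < v_3 < v_4 < v_5 < v_6. The simplices of K, each written with vertices in increasing order, are:

  0-simplices (7): [v_0], [v_1], [v_2], [v_3], [v_4], [v_5], [v_6]
  1-simplices (21): (21 of them)
  2-simplices (14): (14 of them)

Hence C_0 ≅ Z^7, C_1 ≅ Z^21, C_2 ≅ Z^14.

Boundary ∂_1: C_1 → C_0 is given by ∂[p,q] = [q] − [p]. For instance
  ∂[v_5,v_6] = [v_6] − [v_5].
This gives a 7×21 integer matrix of rank 6; reducing to Smith normal form yields diagonal entries (1,1,1,1,1,1).

Boundary ∂_2: C_2 → C_1 acts by ∂[p,q,r] = [q,r] − [p,r] + [p,q]. For instance
  ∂[v_0,v_2,v_5] = [v_2,v_5] − [v_0,v_5] + [v_0,v_2],
  ∂[v_2,v_3,v_6] = [v_3,v_6] − [v_2,v_6] + [v_2,v_3].
This gives a 21×14 integer matrix of rank 13; reducing to Smith normal form yields diagonal entries (1,1,1,1,1,1,1,1,1,1,1,1,1).

Now H_k = ker ∂_k / im ∂_{k+1}, so:

  H_0: rank C_0 − rank ∂_1 = 7 − 6 = 1, and the invariant factors of ∂_1 are all 1, so H_0 ≅ Z.
  H_1: rank ker ∂_1 − rank ∂_2 = (21 − 6) − 13 = 2, and the invariant factors of ∂_2 are all 1, so H_1 ≅ Z^2.
  H_2: rank ker ∂_2 − rank ∂_3 = (14 − 13) − 0 = 1, and there is no ∂_3, so H_2 ≅ Z.

(K is a triangulation of the torus T^2.)

H_0 ≅ Z,  H_1 ≅ Z^2,  H_2 ≅ Z.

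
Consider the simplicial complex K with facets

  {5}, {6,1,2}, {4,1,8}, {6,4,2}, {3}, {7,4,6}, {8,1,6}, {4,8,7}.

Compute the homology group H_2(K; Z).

H_2 = 0.

Order the vertices as 1 < 2 < 3 < 4 < 5 < 6 < 7 < 8. Listing each simplex with vertices in this order, K has dimension 2 with simplices:

  0-simplices (8): [1], [2], [3], [4], [5], [6], [7], [8]
  1-simplices (12): [1,2], [1,4], [1,6], [1,8], [2,4], [2,6], [4,6], [4,7], [4,8], [6,7], [6,8], [7,8]
  2-simplices (6): [1,2,6], [1,4,8], [1,6,8], [2,4,6], [4,6,7], [4,7,8]

giving chain groups C_0 ≅ Z^8, C_1 ≅ Z^12, C_2 ≅ Z^6.

∂_1: C_1 → C_0 is given by ∂[p,q] = [q] − [p]. For instance
  ∂[4,6] = [6] − [4].
This gives a 8×12 integer matrix of rank 5; reducing to Smith normal form yields diagonal entries (1,1,1,1,1).

∂_2: C_2 → C_1 acts by ∂[p,q,r] = [q,r] − [p,r] + [p,q]. For instance
  ∂[1,4,8] = [4,8] − [1,8] + [1,4],
  ∂[4,6,7] = [6,7] − [4,7] + [4,6].
The 12×6 boundary matrix has rank 6 and Smith normal form diag(1,1,1,1,1,1).

Computing H_k = (kernel of ∂_k) / (image of ∂_{k+1}):

  H_2: rank ker ∂_2 − rank ∂_3 = (6 − 6) − 0 = 0, and there is no ∂_3, so H_2 = 0.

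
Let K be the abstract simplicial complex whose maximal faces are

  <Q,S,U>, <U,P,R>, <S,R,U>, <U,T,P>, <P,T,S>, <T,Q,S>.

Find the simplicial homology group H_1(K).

Fix the vertex order P < Q < R < S < T < U and write every simplex with vertices in increasing order. Then dim K = 2 and the simplices of K are:

  0-simplices (6): P, Q, R, S, T, U
  1-simplices (12): PR, PS, PT, PU, QS, QT, QU, RS, RU, ST, SU, TU
  2-simplices (6): PRU, PST, PTU, QST, QSU, RSU

giving chain groups C_0 ≅ Z^6, C_1 ≅ Z^12, C_2 ≅ Z^6.

∂_1: C_1 → C_0 maps an edge to its endpoints' difference, ∂[p,q] = q − p.
The 6×12 boundary matrix has rank 5 and Smith normal form diag(1,1,1,1,1).

Boundary ∂_2: C_2 → C_1 acts by ∂[p,q,r] = [q,r] − [p,r] + [p,q]. For instance
  ∂PTU = TU − PU + PT,
  ∂QST = ST − QT + QS.
The 12×6 boundary matrix has rank 6 and Smith normal form diag(1,1,1,1,1,1).

Reading off H_k = ker ∂_k / im ∂_{k+1}:

  H_1: rank ker ∂_1 − rank ∂_2 = (12 − 5) − 6 = 1, and the invariant factors of ∂_2 are all 1, so H_1 ≅ Z.

(K is a triangulation of the cylinder S^1 x I.)

H_1 = Z.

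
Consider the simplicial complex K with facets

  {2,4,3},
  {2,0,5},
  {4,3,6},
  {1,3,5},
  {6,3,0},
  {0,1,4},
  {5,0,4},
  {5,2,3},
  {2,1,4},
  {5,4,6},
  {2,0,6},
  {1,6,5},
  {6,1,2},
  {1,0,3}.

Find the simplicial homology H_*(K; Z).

We work with the vertex ordering 0 < 1 < 2 < 3 < 4 < 5 < 6. The simplices of K, each written with vertices in increasing order, are:

  0-simplices (7): [0], [1], [2], [3], [4], [5], [6]
  1-simplices (21): [0,1], [0,2], [0,3], [0,4], [0,5], [0,6], [1,2], [1,3], [1,4], [1,5], [1,6], [2,3], [2,4], [2,5], [2,6], [3,4], [3,5], [3,6], [4,5], [4,6], [5,6]
  2-simplices (14): [0,1,3], [0,1,4], [0,2,5], [0,2,6], [0,3,6], [0,4,5], [1,2,4], [1,2,6], [1,3,5], [1,5,6], [2,3,4], [2,3,5], [3,4,6], [4,5,6]

giving chain groups C_0 ≅ Z^7, C_1 ≅ Z^21, C_2 ≅ Z^14.

The boundary map ∂_1: C_1 → C_0 sends each edge [p,q] (with p < q) to q − p.
The resulting 7×21 matrix has rank 6, and its Smith normal form has invariant factors (1,1,1,1,1,1).

Boundary ∂_2: C_2 → C_1 sends each 2-simplex [p,q,r] to [q,r] − [p,r] + [p,q]. For instance
  ∂[0,3,6] = [3,6] − [0,6] + [0,3],
  ∂[3,4,6] = [4,6] − [3,6] + [3,4].
This gives a 21×14 integer matrix of rank 13; reducing to Smith normal form yields diagonal entries (1,1,1,1,1,1,1,1,1,1,1,1,1).

Now H_k = ker ∂_k / im ∂_{k+1}, so:

  H_0: rank C_0 − rank ∂_1 = 7 − 6 = 1, and the invariant factors of ∂_1 are all 1, so H_0 = Z.
  H_1: rank ker ∂_1 − rank ∂_2 = (21 − 6) − 13 = 2, and the invariant factors of ∂_2 are all 1, so H_1 = Z^2.
  H_2: rank ker ∂_2 − rank ∂_3 = (14 − 13) − 0 = 1, and there is no ∂_3, so H_2 = Z.

H_0 ≅ Z,  H_1 ≅ Z^2,  H_2 ≅ Z.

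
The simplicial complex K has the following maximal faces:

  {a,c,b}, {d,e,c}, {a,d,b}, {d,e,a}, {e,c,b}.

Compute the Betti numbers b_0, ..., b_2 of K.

b_0 = 1, b_1 = 1, b_2 = 0.

Fix the vertex order a < b < c < d < e and write every simplex with vertices in increasing order. Then dim K = 2 and the simplices of K are:

  0-simplices (5): a, b, c, d, e
  1-simplices (10): ab, ac, ad, ae, bc, bd, be, cd, ce, de
  2-simplices (5): abc, abd, ade, bce, cde

giving chain groups C_0 ≅ Z^5, C_1 ≅ Z^10, C_2 ≅ Z^5.

Boundary ∂_1: C_1 → C_0 is given by ∂[p,q] = [q] − [p]. For instance
  ∂bc = c − b.
As a 5×10 matrix over Z this has rank 4, with invariant factors (1,1,1,1).

∂_2: C_2 → C_1 sends each 2-simplex [p,q,r] to [q,r] − [p,r] + [p,q]. For instance
  ∂cde = de − ce + cd,
  ∂abc = bc − ac + ab.
This gives a 10×5 integer matrix of rank 5; reducing to Smith normal form yields diagonal entries (1,1,1,1,1).

From H_k ≅ ker(∂_k) / im(∂_{k+1}) we obtain:

  H_0: rank C_0 − rank ∂_1 = 5 − 4 = 1, and the invariant factors of ∂_1 are all 1, so H_0 ≅ Z.
  H_1: rank ker ∂_1 − rank ∂_2 = (10 − 4) − 5 = 1, and the invariant factors of ∂_2 are all 1, so H_1 ≅ Z.
  H_2: rank ker ∂_2 − rank ∂_3 = (5 − 5) − 0 = 0, and there is no ∂_3, so H_2 ≅ 0.

As a check, the Euler characteristic is 5 − 10 + 5 = 0, which agrees with 1 − 1 + 0 = 0.

Hence the Betti numbers are b_0 = 1, b_1 = 1, b_2 = 0.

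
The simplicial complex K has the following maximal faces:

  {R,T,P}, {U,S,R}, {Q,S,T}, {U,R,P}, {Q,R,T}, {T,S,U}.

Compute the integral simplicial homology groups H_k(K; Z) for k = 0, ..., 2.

H_0 ≅ Z,  H_1 ≅ Z,  H_2 = 0.

Fix the vertex order P < Q < R < S < T < U and write every simplex with vertices in increasing order. Then dim K = 2 and the simplices of K are:

  0-simplices (6): P, Q, R, S, T, U
  1-simplices (12): PR, PT, PU, QR, QS, QT, RS, RT, RU, ST, SU, TU
  2-simplices (6): PRT, PRU, QRT, QST, RSU, STU

giving chain groups C_0 ≅ Z^6, C_1 ≅ Z^12, C_2 ≅ Z^6.

Boundary ∂_1: C_1 → C_0 sends each edge [p,q] (with p < q) to q − p. For instance
  ∂RU = U − R.
This gives a 6×12 integer matrix of rank 5; reducing to Smith normal form yields diagonal entries (1,1,1,1,1).

Boundary ∂_2: C_2 → C_1 maps a triangle to the signed sum of its edges. For instance
  ∂RSU = SU − RU + RS,
  ∂QST = ST − QT + QS.
This gives a 12×6 integer matrix of rank 6; reducing to Smith normal form yields diagonal entries (1,1,1,1,1,1).

From H_k ≅ ker(∂_k) / im(∂_{k+1}) we obtain:

  H_0: rank C_0 − rank ∂_1 = 6 − 5 = 1, and the invariant factors of ∂_1 are all 1, so H_0 = Z.
  H_1: rank ker ∂_1 − rank ∂_2 = (12 − 5) − 6 = 1, and the invariant factors of ∂_2 are all 1, so H_1 = Z.
  H_2: rank ker ∂_2 − rank ∂_3 = (6 − 6) − 0 = 0, and there is no ∂_3, so H_2 = 0.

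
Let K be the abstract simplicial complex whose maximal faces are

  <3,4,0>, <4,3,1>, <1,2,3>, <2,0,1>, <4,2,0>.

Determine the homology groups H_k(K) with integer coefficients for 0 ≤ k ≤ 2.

K has 5 vertices, 10 edges, 5 triangles.
rank ∂_0 = 0, rank ∂_1 = 4 ⇒ b_0 = 5 − 0 − 4 = 1; all invariant factors of ∂_1 are 1 so no torsion. So H_0 ≅ Z.
rank ∂_1 = 4, rank ∂_2 = 5 ⇒ b_1 = 10 − 4 − 5 = 1; all invariant factors of ∂_2 are 1 so no torsion. So H_1 ≅ Z.
rank ∂_2 = 5, rank ∂_3 = 0 ⇒ b_2 = 5 − 5 − 0 = 0. So H_2 ≅ 0.

H_0 = Z,  H_1 = Z,  H_2 = 0.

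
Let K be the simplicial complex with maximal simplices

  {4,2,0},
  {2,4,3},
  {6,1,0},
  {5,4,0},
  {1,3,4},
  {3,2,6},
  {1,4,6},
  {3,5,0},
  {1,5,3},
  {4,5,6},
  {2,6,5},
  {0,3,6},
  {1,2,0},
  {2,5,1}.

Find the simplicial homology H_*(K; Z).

H_0 ≅ Z,  H_1 ≅ Z^2,  H_2 ≅ Z.

Take the total order 0 < 1 < 2 < 3 < 4 < 5 < 6 on the vertex set. Then K (dimension 2) consists of the simplices:

  0-simplices (7): [0], [1], [2], [3], [4], [5], [6]
  1-simplices (21): [0,1], [0,2], [0,3], [0,4], [0,5], [0,6], [1,2], [1,3], [1,4], [1,5], [1,6], [2,3], [2,4], [2,5], [2,6], [3,4], [3,5], [3,6], [4,5], [4,6], [5,6]
  2-simplices (14): [0,1,2], [0,1,6], [0,2,4], [0,3,5], [0,3,6], [0,4,5], [1,2,5], [1,3,4], [1,3,5], [1,4,6], [2,3,4], [2,3,6], [2,5,6], [4,5,6]

so the chain groups are C_0 ≅ Z^7, C_1 ≅ Z^21, C_2 ≅ Z^14.

∂_1: C_1 → C_0 is given by ∂[p,q] = [q] − [p]. For instance
  ∂[1,3] = [3] − [1].
As a 7×21 matrix over Z this has rank 6, with invariant factors (1,1,1,1,1,1).

The boundary map ∂_2: C_2 → C_1 sends each 2-simplex [p,q,r] to [q,r] − [p,r] + [p,q]. For instance
  ∂[2,5,6] = [5,6] − [2,6] + [2,5],
  ∂[0,3,6] = [3,6] − [0,6] + [0,3].
This gives a 21×14 integer matrix of rank 13; reducing to Smith normal form yields diagonal entries (1,1,1,1,1,1,1,1,1,1,1,1,1).

Reading off H_k = ker ∂_k / im ∂_{k+1}:

  H_0: rank C_0 − rank ∂_1 = 7 − 6 = 1, and the invariant factors of ∂_1 are all 1, so H_0 = Z.
  H_1: rank ker ∂_1 − rank ∂_2 = (21 − 6) − 13 = 2, and the invariant factors of ∂_2 are all 1, so H_1 = Z^2.
  H_2: rank ker ∂_2 − rank ∂_3 = (14 − 13) − 0 = 1, and there is no ∂_3, so H_2 = Z.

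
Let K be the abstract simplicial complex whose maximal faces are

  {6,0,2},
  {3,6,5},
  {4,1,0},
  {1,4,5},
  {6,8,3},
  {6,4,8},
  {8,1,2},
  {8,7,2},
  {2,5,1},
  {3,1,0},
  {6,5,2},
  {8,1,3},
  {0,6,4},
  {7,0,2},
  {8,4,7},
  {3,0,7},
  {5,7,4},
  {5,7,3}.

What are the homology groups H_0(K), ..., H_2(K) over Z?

We work with the vertex ordering 0 < 1 < 2 < 3 < 4 < 5 < 6 < 7 < 8. The simplices of K, each written with vertices in increasing order, are:

  0-simplices (9): [0], [1], [2], [3], [4], [5], [6], [7], [8]
  1-simplices (27): (27 of them)
  2-simplices (18): [0,1,3], [0,1,4], [0,2,6], [0,2,7], [0,3,7], [0,4,6], [1,2,5], [1,2,8], [1,3,8], [1,4,5], [2,5,6], [2,7,8], [3,5,6], [3,5,7], [3,6,8], [4,5,7], [4,6,8], [4,7,8]

so the chain groups are C_0 ≅ Z^9, C_1 ≅ Z^27, C_2 ≅ Z^18.

∂_1: C_1 → C_0 sends each edge [p,q] (with p < q) to q − p.
This gives a 9×27 integer matrix of rank 8; reducing to Smith normal form yields diagonal entries (1,1,1,1,1,1,1,1).

∂_2: C_2 → C_1 maps a triangle to the signed sum of its edges. For instance
  ∂[4,7,8] = [7,8] − [4,8] + [4,7],
  ∂[1,2,8] = [2,8] − [1,8] + [1,2].
The 27×18 boundary matrix has rank 17 and Smith normal form diag(1,1,1,1,1,1,1,1,1,1,1,1,1,1,1,1,1).

Now H_k = ker ∂_k / im ∂_{k+1}, so:

  H_0: rank C_0 − rank ∂_1 = 9 − 8 = 1, and the invariant factors of ∂_1 are all 1, so H_0 = Z.
  H_1: rank ker ∂_1 − rank ∂_2 = (27 − 8) − 17 = 2, and the invariant factors of ∂_2 are all 1, so H_1 = Z^2.
  H_2: rank ker ∂_2 − rank ∂_3 = (18 − 17) − 0 = 1, and there is no ∂_3, so H_2 = Z.

As a check, the Euler characteristic is 9 − 27 + 18 = 0, which agrees with 1 − 2 + 1 = 0.

H_0 ≅ Z,  H_1 ≅ Z^2,  H_2 ≅ Z.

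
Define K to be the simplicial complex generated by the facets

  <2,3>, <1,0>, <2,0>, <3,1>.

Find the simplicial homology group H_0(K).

We work with the vertex ordering 0 < 1 < 2 < 3. The simplices of K, each written with vertices in increasing order, are:

  0-simplices (4): [0], [1], [2], [3]
  1-simplices (4): [0,1], [0,2], [1,3], [2,3]

Hence C_0 ≅ Z^4, C_1 ≅ Z^4.

The boundary map ∂_1: C_1 → C_0 is given by ∂[p,q] = [q] − [p]. For instance
  ∂[0,2] = [2] − [0].
This gives a 4×4 integer matrix of rank 3; reducing to Smith normal form yields diagonal entries (1,1,1).

Computing H_k = (kernel of ∂_k) / (image of ∂_{k+1}):

  H_0: rank C_0 − rank ∂_1 = 4 − 3 = 1, and the invariant factors of ∂_1 are all 1, so H_0 = Z.

H_0 = Z.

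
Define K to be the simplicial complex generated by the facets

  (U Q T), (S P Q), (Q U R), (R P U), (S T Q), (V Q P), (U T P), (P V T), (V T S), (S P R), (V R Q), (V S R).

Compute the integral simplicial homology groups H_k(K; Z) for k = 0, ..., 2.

Take the total order P < Q < R < S < T < U < V on the vertex set. Then K (dimension 2) consists of the simplices:

  0-simplices (7): P, Q, R, S, T, U, V
  1-simplices (18): PQ, PR, PS, PT, PU, PV, QR, QS, QT, QU, QV, RS, RU, RV, ST, SV, TU, TV
  2-simplices (12): PQS, PQV, PRS, PRU, PTU, PTV, QRU, QRV, QST, QTU, RSV, STV

Hence C_0 ≅ Z^7, C_1 ≅ Z^18, C_2 ≅ Z^12.

The boundary map ∂_1: C_1 → C_0 is given by ∂[p,q] = [q] − [p].
As a 7×18 matrix over Z this has rank 6, with invariant factors (1,1,1,1,1,1).

∂_2: C_2 → C_1 maps a triangle to the signed sum of its edges. For instance
  ∂PQS = QS − PS + PQ,
  ∂STV = TV − SV + ST.
The 18×12 boundary matrix has rank 12 and Smith normal form diag(1,1,1,1,1,1,1,1,1,1,1,2).

Now H_k = ker ∂_k / im ∂_{k+1}, so:

  H_0: rank C_0 − rank ∂_1 = 7 − 6 = 1, and the invariant factors of ∂_1 are all 1, so H_0 = Z.
  H_1: rank ker ∂_1 − rank ∂_2 = (18 − 6) − 12 = 0, and ∂_2 has invariant factor 2 > 1, so H_1 = Z/2Z.
  H_2: rank ker ∂_2 − rank ∂_3 = (12 − 12) − 0 = 0, and there is no ∂_3, so H_2 = 0.

As a check, the Euler characteristic is 7 − 18 + 12 = 1, which agrees with 1 − 0 + 0 = 1.

H_0 = Z,  H_1 = Z/2Z,  H_2 = 0.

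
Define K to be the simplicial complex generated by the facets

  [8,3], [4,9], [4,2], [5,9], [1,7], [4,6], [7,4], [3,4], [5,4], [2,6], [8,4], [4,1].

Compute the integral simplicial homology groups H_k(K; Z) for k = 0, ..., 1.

Fix the vertex order 1 < 2 < 3 < 4 < 5 < 6 < 7 < 8 < 9 and write every simplex with vertices in increasing order. Then dim K = 1 and the simplices of K are:

  0-simplices (9): [1], [2], [3], [4], [5], [6], [7], [8], [9]
  1-simplices (12): [1,4], [1,7], [2,4], [2,6], [3,4], [3,8], [4,5], [4,6], [4,7], [4,8], [4,9], [5,9]

giving chain groups C_0 ≅ Z^9, C_1 ≅ Z^12.

Boundary ∂_1: C_1 → C_0 maps an edge to its endpoints' difference, ∂[p,q] = q − p.
As a 9×12 matrix over Z this has rank 8, with invariant factors (1,1,1,1,1,1,1,1).

From H_k ≅ ker(∂_k) / im(∂_{k+1}) we obtain:

  H_0: rank C_0 − rank ∂_1 = 9 − 8 = 1, and the invariant factors of ∂_1 are all 1, so H_0 = Z.
  H_1: rank ker ∂_1 − rank ∂_2 = (12 − 8) − 0 = 4, and there is no ∂_2, so H_1 = Z^4.

As a check, the Euler characteristic is 9 − 12 = -3, which agrees with 1 − 4 = -3.
(K is a triangulation of a wedge of 4 circles.)

H_0 = Z,  H_1 = Z^4.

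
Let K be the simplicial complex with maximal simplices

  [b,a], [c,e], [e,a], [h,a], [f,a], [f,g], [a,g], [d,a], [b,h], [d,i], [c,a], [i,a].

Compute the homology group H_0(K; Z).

We work with the vertex ordering a < b < c < d < e < f < g < h < i. The simplices of K, each written with vertices in increasing order, are:

  0-simplices (9): a, b, c, d, e, f, g, h, i
  1-simplices (12): ab, ac, ad, ae, af, ag, ah, ai, bh, ce, di, fg

giving chain groups C_0 ≅ Z^9, C_1 ≅ Z^12.

Boundary ∂_1: C_1 → C_0 is given by ∂[p,q] = [q] − [p]. For instance
  ∂ae = e − a.
The resulting 9×12 matrix has rank 8, and its Smith normal form has invariant factors (1,1,1,1,1,1,1,1).

Computing H_k = (kernel of ∂_k) / (image of ∂_{k+1}):

  H_0: rank C_0 − rank ∂_1 = 9 − 8 = 1, and the invariant factors of ∂_1 are all 1, so H_0 ≅ Z.

H_0 ≅ Z.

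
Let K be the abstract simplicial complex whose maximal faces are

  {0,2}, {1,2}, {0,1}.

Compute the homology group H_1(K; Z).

H_1 ≅ Z.

Order the vertices as 0 < 1 < 2. Listing each simplex with vertices in this order, K has dimension 1 with simplices:

  0-simplices (3): [0], [1], [2]
  1-simplices (3): [0,1], [0,2], [1,2]

Hence C_0 ≅ Z^3, C_1 ≅ Z^3.

The boundary map ∂_1: C_1 → C_0 maps an edge to its endpoints' difference, ∂[p,q] = q − p. For instance
  ∂[0,2] = [2] − [0].
The 3×3 boundary matrix has rank 2 and Smith normal form diag(1,1).

Computing H_k = (kernel of ∂_k) / (image of ∂_{k+1}):

  H_1: rank ker ∂_1 − rank ∂_2 = (3 − 2) − 0 = 1, and there is no ∂_2, so H_1 ≅ Z.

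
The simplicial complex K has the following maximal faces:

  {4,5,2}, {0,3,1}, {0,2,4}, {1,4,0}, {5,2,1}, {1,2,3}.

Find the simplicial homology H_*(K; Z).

H_0 ≅ Z,  H_1 ≅ Z,  H_2 = 0.

Order the vertices as 0 < 1 < 2 < 3 < 4 < 5. Listing each simplex with vertices in this order, K has dimension 2 with simplices:

  0-simplices (6): [0], [1], [2], [3], [4], [5]
  1-simplices (12): [0,1], [0,2], [0,3], [0,4], [1,2], [1,3], [1,4], [1,5], [2,3], [2,4], [2,5], [4,5]
  2-simplices (6): [0,1,3], [0,1,4], [0,2,4], [1,2,3], [1,2,5], [2,4,5]

giving chain groups C_0 ≅ Z^6, C_1 ≅ Z^12, C_2 ≅ Z^6.

The boundary map ∂_1: C_1 → C_0 maps an edge to its endpoints' difference, ∂[p,q] = q − p. For instance
  ∂[1,5] = [5] − [1].
The 6×12 boundary matrix has rank 5 and Smith normal form diag(1,1,1,1,1).

Boundary ∂_2: C_2 → C_1 acts by ∂[p,q,r] = [q,r] − [p,r] + [p,q]. For instance
  ∂[0,1,3] = [1,3] − [0,3] + [0,1],
  ∂[2,4,5] = [4,5] − [2,5] + [2,4].
The resulting 12×6 matrix has rank 6, and its Smith normal form has invariant factors (1,1,1,1,1,1).

Now H_k = ker ∂_k / im ∂_{k+1}, so:

  H_0: rank C_0 − rank ∂_1 = 6 − 5 = 1, and the invariant factors of ∂_1 are all 1, so H_0 ≅ Z.
  H_1: rank ker ∂_1 − rank ∂_2 = (12 − 5) − 6 = 1, and the invariant factors of ∂_2 are all 1, so H_1 ≅ Z.
  H_2: rank ker ∂_2 − rank ∂_3 = (6 − 6) − 0 = 0, and there is no ∂_3, so H_2 ≅ 0.

As a check, the Euler characteristic is 6 − 12 + 6 = 0, which agrees with 1 − 1 + 0 = 0.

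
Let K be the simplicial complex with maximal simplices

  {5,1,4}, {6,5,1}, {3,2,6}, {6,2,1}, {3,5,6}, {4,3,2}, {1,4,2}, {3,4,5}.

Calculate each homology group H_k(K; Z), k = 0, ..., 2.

H_0 = Z,  H_1 = 0,  H_2 = Z.

We work with the vertex ordering 1 < 2 < 3 < 4 < 5 < 6. The simplices of K, each written with vertices in increasing order, are:

  0-simplices (6): [1], [2], [3], [4], [5], [6]
  1-simplices (12): [1,2], [1,4], [1,5], [1,6], [2,3], [2,4], [2,6], [3,4], [3,5], [3,6], [4,5], [5,6]
  2-simplices (8): [1,2,4], [1,2,6], [1,4,5], [1,5,6], [2,3,4], [2,3,6], [3,4,5], [3,5,6]

Hence C_0 ≅ Z^6, C_1 ≅ Z^12, C_2 ≅ Z^8.

The boundary map ∂_1: C_1 → C_0 maps an edge to its endpoints' difference, ∂[p,q] = q − p.
The resulting 6×12 matrix has rank 5, and its Smith normal form has invariant factors (1,1,1,1,1).

∂_2: C_2 → C_1 maps a triangle to the signed sum of its edges. For instance
  ∂[1,2,4] = [2,4] − [1,4] + [1,2],
  ∂[2,3,4] = [3,4] − [2,4] + [2,3].
As a 12×8 matrix over Z this has rank 7, with invariant factors (1,1,1,1,1,1,1).

Computing H_k = (kernel of ∂_k) / (image of ∂_{k+1}):

  H_0: rank C_0 − rank ∂_1 = 6 − 5 = 1, and the invariant factors of ∂_1 are all 1, so H_0 ≅ Z.
  H_1: rank ker ∂_1 − rank ∂_2 = (12 − 5) − 7 = 0, and the invariant factors of ∂_2 are all 1, so H_1 ≅ 0.
  H_2: rank ker ∂_2 − rank ∂_3 = (8 − 7) − 0 = 1, and there is no ∂_3, so H_2 ≅ Z.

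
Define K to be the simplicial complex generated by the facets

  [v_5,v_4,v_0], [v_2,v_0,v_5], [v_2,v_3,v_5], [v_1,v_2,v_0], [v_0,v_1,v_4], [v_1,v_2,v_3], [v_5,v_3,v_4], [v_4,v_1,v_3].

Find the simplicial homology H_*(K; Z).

H_0 = Z,  H_1 = 0,  H_2 = Z.

Order the vertices as v_0 < v_1 < v_2 < v_3 < v_4 < v_5. Listing each simplex with vertices in this order, K has dimension 2 with simplices:

  0-simplices (6): [v_0], [v_1], [v_2], [v_3], [v_4], [v_5]
  1-simplices (12): [v_0,v_1], [v_0,v_2], [v_0,v_4], [v_0,v_5], [v_1,v_2], [v_1,v_3], [v_1,v_4], [v_2,v_3], [v_2,v_5], [v_3,v_4], [v_3,v_5], [v_4,v_5]
  2-simplices (8): [v_0,v_1,v_2], [v_0,v_1,v_4], [v_0,v_2,v_5], [v_0,v_4,v_5], [v_1,v_2,v_3], [v_1,v_3,v_4], [v_2,v_3,v_5], [v_3,v_4,v_5]

so the chain groups are C_0 ≅ Z^6, C_1 ≅ Z^12, C_2 ≅ Z^8.

Boundary ∂_1: C_1 → C_0 sends each edge [p,q] (with p < q) to q − p. For instance
  ∂[v_2,v_5] = [v_5] − [v_2].
This gives a 6×12 integer matrix of rank 5; reducing to Smith normal form yields diagonal entries (1,1,1,1,1).

Boundary ∂_2: C_2 → C_1 sends each 2-simplex [p,q,r] to [q,r] − [p,r] + [p,q]. For instance
  ∂[v_1,v_3,v_4] = [v_3,v_4] − [v_1,v_4] + [v_1,v_3],
  ∂[v_1,v_2,v_3] = [v_2,v_3] − [v_1,v_3] + [v_1,v_2].
As a 12×8 matrix over Z this has rank 7, with invariant factors (1,1,1,1,1,1,1).

Reading off H_k = ker ∂_k / im ∂_{k+1}:

  H_0: rank C_0 − rank ∂_1 = 6 − 5 = 1, and the invariant factors of ∂_1 are all 1, so H_0 = Z.
  H_1: rank ker ∂_1 − rank ∂_2 = (12 − 5) − 7 = 0, and the invariant factors of ∂_2 are all 1, so H_1 = 0.
  H_2: rank ker ∂_2 − rank ∂_3 = (8 − 7) − 0 = 1, and there is no ∂_3, so H_2 = Z.

(K is a triangulation of the 2-sphere S^2.)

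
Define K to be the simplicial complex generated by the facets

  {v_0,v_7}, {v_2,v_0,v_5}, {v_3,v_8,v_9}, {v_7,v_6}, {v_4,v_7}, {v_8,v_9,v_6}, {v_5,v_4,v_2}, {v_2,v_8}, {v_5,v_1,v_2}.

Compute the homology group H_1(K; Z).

H_1 = Z^2.

Order the vertices as v_0 < v_1 < v_2 < v_3 < v_4 < v_5 < v_6 < v_7 < v_8 < v_9. Listing each simplex with vertices in this order, K has dimension 2 with simplices:

  0-simplices (10): [v_0], [v_1], [v_2], [v_3], [v_4], [v_5], [v_6], [v_7], [v_8], [v_9]
  1-simplices (16): (16 of them)
  2-simplices (5): [v_0,v_2,v_5], [v_1,v_2,v_5], [v_2,v_4,v_5], [v_3,v_8,v_9], [v_6,v_8,v_9]

Hence C_0 ≅ Z^10, C_1 ≅ Z^16, C_2 ≅ Z^5.

The boundary map ∂_1: C_1 → C_0 sends each edge [p,q] (with p < q) to q − p. For instance
  ∂[v_2,v_8] = [v_8] − [v_2].
As a 10×16 matrix over Z this has rank 9, with invariant factors (1,1,1,1,1,1,1,1,1).

Boundary ∂_2: C_2 → C_1 maps a triangle to the signed sum of its edges. For instance
  ∂[v_2,v_4,v_5] = [v_4,v_5] − [v_2,v_5] + [v_2,v_4],
  ∂[v_3,v_8,v_9] = [v_8,v_9] − [v_3,v_9] + [v_3,v_8].
As a 16×5 matrix over Z this has rank 5, with invariant factors (1,1,1,1,1).

Now H_k = ker ∂_k / im ∂_{k+1}, so:

  H_1: rank ker ∂_1 − rank ∂_2 = (16 − 9) − 5 = 2, and the invariant factors of ∂_2 are all 1, so H_1 ≅ Z^2.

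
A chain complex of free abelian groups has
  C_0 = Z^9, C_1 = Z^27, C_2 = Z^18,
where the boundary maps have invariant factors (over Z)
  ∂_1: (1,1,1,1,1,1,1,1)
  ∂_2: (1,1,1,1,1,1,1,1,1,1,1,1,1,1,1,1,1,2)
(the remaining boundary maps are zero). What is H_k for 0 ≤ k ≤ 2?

H_0 ≅ Z,  H_1 ≅ Z ⊕ Z/2,  H_2 = 0.

H_0: b_0 = 9 − 0 − 8 = 1; torsion from ∂_1 factors > 1: none. So H_0 ≅ Z.
H_1: b_1 = 27 − 8 − 18 = 1; torsion from ∂_2 factors > 1: [2]. So H_1 ≅ Z ⊕ Z/2.
H_2: b_2 = 18 − 18 − 0 = 0; torsion from ∂_3 factors > 1: none. So H_2 ≅ 0.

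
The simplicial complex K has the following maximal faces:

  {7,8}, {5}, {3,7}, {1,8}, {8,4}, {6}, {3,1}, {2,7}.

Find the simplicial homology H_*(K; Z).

Fix the vertex order 1 < 2 < 3 < 4 < 5 < 6 < 7 < 8 and write every simplex with vertices in increasing order. Then dim K = 1 and the simplices of K are:

  0-simplices (8): [1], [2], [3], [4], [5], [6], [7], [8]
  1-simplices (6): [1,3], [1,8], [2,7], [3,7], [4,8], [7,8]

Hence C_0 ≅ Z^8, C_1 ≅ Z^6.

∂_1: C_1 → C_0 sends each edge [p,q] (with p < q) to q − p.
The resulting 8×6 matrix has rank 5, and its Smith normal form has invariant factors (1,1,1,1,1).

Computing H_k = (kernel of ∂_k) / (image of ∂_{k+1}):

  H_0: rank C_0 − rank ∂_1 = 8 − 5 = 3, and the invariant factors of ∂_1 are all 1, so H_0 = Z^3.
  H_1: rank ker ∂_1 − rank ∂_2 = (6 − 5) − 0 = 1, and there is no ∂_2, so H_1 = Z.

H_0 ≅ Z^3,  H_1 ≅ Z.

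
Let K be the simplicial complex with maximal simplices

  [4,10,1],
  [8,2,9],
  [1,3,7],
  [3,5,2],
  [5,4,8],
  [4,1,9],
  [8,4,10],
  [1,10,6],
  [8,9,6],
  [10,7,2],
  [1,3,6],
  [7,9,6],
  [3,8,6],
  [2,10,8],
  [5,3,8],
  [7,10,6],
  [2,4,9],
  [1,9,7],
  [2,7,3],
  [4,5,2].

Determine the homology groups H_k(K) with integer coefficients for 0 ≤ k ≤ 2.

Fix the vertex order 1 < 2 < 3 < 4 < 5 < 6 < 7 < 8 < 9 < 10 and write every simplex with vertices in increasing order. Then dim K = 2 and the simplices of K are:

  0-simplices (10): [1], [2], [3], [4], [5], [6], [7], [8], [9], [10]
  1-simplices (30): (30 of them)
  2-simplices (20): (20 of them)

Hence C_0 ≅ Z^10, C_1 ≅ Z^30, C_2 ≅ Z^20.

Boundary ∂_1: C_1 → C_0 sends each edge [p,q] (with p < q) to q − p.
The 10×30 boundary matrix has rank 9 and Smith normal form diag(1,1,1,1,1,1,1,1,1).

∂_2: C_2 → C_1 sends each 2-simplex [p,q,r] to [q,r] − [p,r] + [p,q]. For instance
  ∂[1,3,7] = [3,7] − [1,7] + [1,3],
  ∂[1,3,6] = [3,6] − [1,6] + [1,3].
As a 30×20 matrix over Z this has rank 20, with invariant factors (1,1,1,1,1,1,1,1,1,1,1,1,1,1,1,1,1,1,1,2).

Computing H_k = (kernel of ∂_k) / (image of ∂_{k+1}):

  H_0: rank C_0 − rank ∂_1 = 10 − 9 = 1, and the invariant factors of ∂_1 are all 1, so H_0 = Z.
  H_1: rank ker ∂_1 − rank ∂_2 = (30 − 9) − 20 = 1, and ∂_2 has invariant factor 2 > 1, so H_1 = Z ⊕ Z/2.
  H_2: rank ker ∂_2 − rank ∂_3 = (20 − 20) − 0 = 0, and there is no ∂_3, so H_2 = 0.

H_0 ≅ Z,  H_1 ≅ Z ⊕ Z/2,  H_2 = 0.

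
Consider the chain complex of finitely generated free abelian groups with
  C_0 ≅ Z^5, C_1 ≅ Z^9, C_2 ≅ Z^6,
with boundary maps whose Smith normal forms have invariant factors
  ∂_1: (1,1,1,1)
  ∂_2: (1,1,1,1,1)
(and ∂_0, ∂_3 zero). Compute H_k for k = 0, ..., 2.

H_0 ≅ Z,  H_1 = 0,  H_2 ≅ Z.

H_0: b_0 = 5 − 0 − 4 = 1; torsion from ∂_1 factors > 1: none. So H_0 ≅ Z.
H_1: b_1 = 9 − 4 − 5 = 0; torsion from ∂_2 factors > 1: none. So H_1 ≅ 0.
H_2: b_2 = 6 − 5 − 0 = 1; torsion from ∂_3 factors > 1: none. So H_2 ≅ Z.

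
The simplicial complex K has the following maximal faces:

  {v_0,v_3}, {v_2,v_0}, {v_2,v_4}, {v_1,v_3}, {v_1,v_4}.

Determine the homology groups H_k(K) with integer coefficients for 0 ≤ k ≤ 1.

H_0 = Z,  H_1 = Z.

Order the vertices as v_0 < v_1 < v_2 < v_3 < v_4. Listing each simplex with vertices in this order, K has dimension 1 with simplices:

  0-simplices (5): [v_0], [v_1], [v_2], [v_3], [v_4]
  1-simplices (5): [v_0,v_2], [v_0,v_3], [v_1,v_3], [v_1,v_4], [v_2,v_4]

giving chain groups C_0 ≅ Z^5, C_1 ≅ Z^5.

∂_1: C_1 → C_0 sends each edge [p,q] (with p < q) to q − p. For instance
  ∂[v_0,v_2] = [v_2] − [v_0].
The 5×5 boundary matrix has rank 4 and Smith normal form diag(1,1,1,1).

Computing H_k = (kernel of ∂_k) / (image of ∂_{k+1}):

  H_0: rank C_0 − rank ∂_1 = 5 − 4 = 1, and the invariant factors of ∂_1 are all 1, so H_0 ≅ Z.
  H_1: rank ker ∂_1 − rank ∂_2 = (5 − 4) − 0 = 1, and there is no ∂_2, so H_1 ≅ Z.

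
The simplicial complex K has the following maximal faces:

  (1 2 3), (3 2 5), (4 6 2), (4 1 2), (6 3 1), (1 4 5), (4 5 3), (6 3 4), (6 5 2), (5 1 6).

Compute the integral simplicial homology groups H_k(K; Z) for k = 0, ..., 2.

We work with the vertex ordering 1 < 2 < 3 < 4 < 5 < 6. The simplices of K, each written with vertices in increasing order, are:

  0-simplices (6): [1], [2], [3], [4], [5], [6]
  1-simplices (15): [1,2], [1,3], [1,4], [1,5], [1,6], [2,3], [2,4], [2,5], [2,6], [3,4], [3,5], [3,6], [4,5], [4,6], [5,6]
  2-simplices (10): [1,2,3], [1,2,4], [1,3,6], [1,4,5], [1,5,6], [2,3,5], [2,4,6], [2,5,6], [3,4,5], [3,4,6]

giving chain groups C_0 ≅ Z^6, C_1 ≅ Z^15, C_2 ≅ Z^10.

The boundary map ∂_1: C_1 → C_0 maps an edge to its endpoints' difference, ∂[p,q] = q − p. For instance
  ∂[1,4] = [4] − [1].
As a 6×15 matrix over Z this has rank 5, with invariant factors (1,1,1,1,1).

∂_2: C_2 → C_1 sends each 2-simplex [p,q,r] to [q,r] − [p,r] + [p,q]. For instance
  ∂[3,4,5] = [4,5] − [3,5] + [3,4],
  ∂[1,4,5] = [4,5] − [1,5] + [1,4].
The 15×10 boundary matrix has rank 10 and Smith normal form diag(1,1,1,1,1,1,1,1,1,2).

Now H_k = ker ∂_k / im ∂_{k+1}, so:

  H_0: rank C_0 − rank ∂_1 = 6 − 5 = 1, and the invariant factors of ∂_1 are all 1, so H_0 ≅ Z.
  H_1: rank ker ∂_1 − rank ∂_2 = (15 − 5) − 10 = 0, and ∂_2 has invariant factor 2 > 1, so H_1 ≅ Z/2Z.
  H_2: rank ker ∂_2 − rank ∂_3 = (10 − 10) − 0 = 0, and there is no ∂_3, so H_2 ≅ 0.

H_0 = Z,  H_1 = Z/2Z,  H_2 = 0.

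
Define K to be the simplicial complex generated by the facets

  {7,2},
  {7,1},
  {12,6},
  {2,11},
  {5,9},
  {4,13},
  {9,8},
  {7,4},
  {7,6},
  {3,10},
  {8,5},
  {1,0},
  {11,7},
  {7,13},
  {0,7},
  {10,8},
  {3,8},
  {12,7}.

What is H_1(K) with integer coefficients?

K has 14 vertices, 18 edges.
rank ∂_1 = 12, rank ∂_2 = 0 ⇒ b_1 = 18 − 12 − 0 = 6. So H_1 ≅ Z^6.

H_1 ≅ Z^6.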